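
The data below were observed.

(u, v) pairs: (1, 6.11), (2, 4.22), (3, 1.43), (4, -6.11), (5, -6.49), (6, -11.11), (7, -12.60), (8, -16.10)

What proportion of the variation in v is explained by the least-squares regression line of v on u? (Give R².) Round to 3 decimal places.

n = 8, Σx = 36, Σy = -40.65, Σxy = -321.71, Σx² = 204, Σy² = 678.0397
Sxx = Σx² − (Σx)²/n = 204 − 162 = 42
Sxy = Σxy − (Σx)(Σy)/n = -321.71 − (-182.925) = -138.785
Syy = Σy² − (Σy)²/n = 678.0397 − 206.552812 = 471.486888
R² = Sxy²/(Sxx·Syy) = (-138.785)²/(42·471.486888) = 0.972671

0.973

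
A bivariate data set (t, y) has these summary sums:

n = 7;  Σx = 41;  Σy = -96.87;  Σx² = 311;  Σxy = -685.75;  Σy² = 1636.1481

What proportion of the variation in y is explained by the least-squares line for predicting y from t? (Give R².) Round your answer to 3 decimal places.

0.669

Sxx = Σx² − (Σx)²/n = 311 − 240.142857 = 70.857143
Sxy = Σxy − (Σx)(Σy)/n = -685.75 − (-567.381429) = -118.368571
Syy = Σy² − (Σy)²/n = 1636.1481 − 1340.542414 = 295.605686
R² = Sxy²/(Sxx·Syy) = (-118.368571)²/(70.857143·295.605686) = 0.668923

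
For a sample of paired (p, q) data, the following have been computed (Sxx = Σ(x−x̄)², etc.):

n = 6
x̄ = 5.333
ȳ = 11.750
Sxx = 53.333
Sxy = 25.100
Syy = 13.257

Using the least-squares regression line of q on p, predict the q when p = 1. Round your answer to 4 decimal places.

9.7108

b = Sxy/Sxx = 25.1/53.333 = 0.470628
a = ȳ − b·x̄ = 11.75 − 0.470628·5.333 = 9.240141
ŷ(1) = a + b·1 = 9.240141 + 0.470628·1 = 9.710769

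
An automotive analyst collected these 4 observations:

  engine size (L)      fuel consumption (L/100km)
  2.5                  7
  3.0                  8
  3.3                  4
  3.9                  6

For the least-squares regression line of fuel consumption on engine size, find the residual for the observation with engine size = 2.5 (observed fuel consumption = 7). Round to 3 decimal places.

-0.088

n = 4, Σx = 12.7, Σy = 25, Σxy = 78.1, Σx² = 41.35
Sxx = Σx² − (Σx)²/n = 41.35 − 40.3225 = 1.0275
Sxy = Σxy − (Σx)(Σy)/n = 78.1 − 79.375 = -1.275
b = Sxy/Sxx = -1.275/1.0275 = -1.240876
a = ȳ − b·x̄ = 6.25 − (-1.240876)·3.175 = 10.189781
ŷ(2.5) = 10.189781 + (-1.240876)·2.5 = 7.087591
residual = y − ŷ = 7 − 7.087591 = -0.087591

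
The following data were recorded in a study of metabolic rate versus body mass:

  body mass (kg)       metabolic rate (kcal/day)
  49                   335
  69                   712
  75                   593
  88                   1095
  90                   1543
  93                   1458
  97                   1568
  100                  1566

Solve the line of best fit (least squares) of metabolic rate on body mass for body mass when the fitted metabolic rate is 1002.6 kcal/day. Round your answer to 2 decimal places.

78.74

n = 8, Σx = 661, Σy = 8870, Σxy = 789538, Σx² = 56689
Sxx = Σx² − (Σx)²/n = 56689 − 54615.125 = 2073.875
Sxy = Σxy − (Σx)(Σy)/n = 789538 − 732883.75 = 56654.25
b = Sxy/Sxx = 56654.25/2073.875 = 27.318064
a = ȳ − b·x̄ = 1108.75 − 27.318064·82.625 = -1148.405039
Set a + b·x = 1002.6: x = (1002.6 − (-1148.405039)) / 27.318064 = 78.739293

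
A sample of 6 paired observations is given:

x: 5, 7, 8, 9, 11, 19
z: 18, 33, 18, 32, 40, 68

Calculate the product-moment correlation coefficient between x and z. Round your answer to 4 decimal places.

n = 6, Σx = 59, Σy = 209, Σxy = 2485, Σx² = 701, Σy² = 8985
Sxx = Σx² − (Σx)²/n = 701 − 580.166667 = 120.833333
Sxy = Σxy − (Σx)(Σy)/n = 2485 − 2055.166667 = 429.833333
Syy = Σy² − (Σy)²/n = 8985 − 7280.166667 = 1704.833333
r = Sxy/√(Sxx·Syy) = 429.833333/√(206000.694444) = 429.833333/453.872994 = 0.947034

0.9470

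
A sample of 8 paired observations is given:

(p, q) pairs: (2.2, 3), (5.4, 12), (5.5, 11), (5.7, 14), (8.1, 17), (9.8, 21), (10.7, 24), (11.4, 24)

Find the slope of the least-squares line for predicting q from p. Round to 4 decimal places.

2.2573

n = 8, Σx = 58.8, Σy = 126, Σxy = 1085.6, Σx² = 502.84
Sxx = Σx² − (Σx)²/n = 502.84 − 432.18 = 70.66
Sxy = Σxy − (Σx)(Σy)/n = 1085.6 − 926.1 = 159.5
b = Sxy/Sxx = 159.5/70.66 = 2.257288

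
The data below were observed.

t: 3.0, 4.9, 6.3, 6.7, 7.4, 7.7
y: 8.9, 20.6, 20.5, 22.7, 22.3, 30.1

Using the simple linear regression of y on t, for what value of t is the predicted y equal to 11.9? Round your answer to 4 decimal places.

n = 6, Σx = 36, Σy = 125.1, Σxy = 805.67, Σx² = 231.64
Sxx = Σx² − (Σx)²/n = 231.64 − 216 = 15.64
Sxy = Σxy − (Σx)(Σy)/n = 805.67 − 750.6 = 55.07
b = Sxy/Sxx = 55.07/15.64 = 3.521100
a = ȳ − b·x̄ = 20.85 − 3.521100·6 = -0.276598
Set a + b·x = 11.9: x = (11.9 − (-0.276598)) / 3.521100 = 3.458180

3.4582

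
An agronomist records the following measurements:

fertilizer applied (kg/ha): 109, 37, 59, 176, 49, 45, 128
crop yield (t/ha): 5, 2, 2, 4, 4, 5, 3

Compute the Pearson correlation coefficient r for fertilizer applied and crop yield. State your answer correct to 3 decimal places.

0.230

n = 7, Σx = 603, Σy = 25, Σxy = 2246, Σx² = 68517, Σy² = 99
Sxx = Σx² − (Σx)²/n = 68517 − 51944.142857 = 16572.857143
Sxy = Σxy − (Σx)(Σy)/n = 2246 − 2153.571429 = 92.428571
Syy = Σy² − (Σy)²/n = 99 − 89.285714 = 9.714286
r = Sxy/√(Sxx·Syy) = 92.428571/√(160993.469388) = 92.428571/401.239915 = 0.230357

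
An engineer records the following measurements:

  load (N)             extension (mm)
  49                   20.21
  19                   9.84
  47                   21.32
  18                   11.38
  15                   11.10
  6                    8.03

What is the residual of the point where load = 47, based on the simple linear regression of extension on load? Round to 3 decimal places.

1.057

n = 6, Σx = 154, Σy = 81.88, Σxy = 2598.81, Σx² = 5556
Sxx = Σx² − (Σx)²/n = 5556 − 3952.666667 = 1603.333333
Sxy = Σxy − (Σx)(Σy)/n = 2598.81 − 2101.586667 = 497.223333
b = Sxy/Sxx = 497.223333/1603.333333 = 0.310119
a = ȳ − b·x̄ = 13.646667 − 0.310119·25.666667 = 5.686958
ŷ(47) = 5.686958 + 0.310119·47 = 20.262528
residual = y − ŷ = 21.32 − 20.262528 = 1.057472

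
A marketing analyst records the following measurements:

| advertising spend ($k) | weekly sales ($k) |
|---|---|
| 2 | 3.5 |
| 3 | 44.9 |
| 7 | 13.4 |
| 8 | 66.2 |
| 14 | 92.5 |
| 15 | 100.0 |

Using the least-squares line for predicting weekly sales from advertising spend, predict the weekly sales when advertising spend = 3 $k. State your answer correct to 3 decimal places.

n = 6, Σx = 49, Σy = 320.5, Σxy = 3560.1, Σx² = 547
Sxx = Σx² − (Σx)²/n = 547 − 400.166667 = 146.833333
Sxy = Σxy − (Σx)(Σy)/n = 3560.1 − 2617.416667 = 942.683333
b = Sxy/Sxx = 942.683333/146.833333 = 6.420091
a = ȳ − b·x̄ = 53.416667 − 6.420091·8.166667 = 0.985925
ŷ(3) = a + b·3 = 0.985925 + 6.420091·3 = 20.246198

20.246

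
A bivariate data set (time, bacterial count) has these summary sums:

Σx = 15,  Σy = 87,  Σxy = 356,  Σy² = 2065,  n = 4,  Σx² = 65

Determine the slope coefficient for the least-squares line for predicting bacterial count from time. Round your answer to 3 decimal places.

3.400

Sxx = Σx² − (Σx)²/n = 65 − 56.25 = 8.75
Sxy = Σxy − (Σx)(Σy)/n = 356 − 326.25 = 29.75
b = Sxy/Sxx = 29.75/8.75 = 3.4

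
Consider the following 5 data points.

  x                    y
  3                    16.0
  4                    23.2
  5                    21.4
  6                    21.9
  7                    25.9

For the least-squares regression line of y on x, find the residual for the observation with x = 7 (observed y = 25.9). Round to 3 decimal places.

0.520

n = 5, Σx = 25, Σy = 108.4, Σxy = 560.5, Σx² = 135
Sxx = Σx² − (Σx)²/n = 135 − 125 = 10
Sxy = Σxy − (Σx)(Σy)/n = 560.5 − 542 = 18.5
b = Sxy/Sxx = 18.5/10 = 1.85
a = ȳ − b·x̄ = 21.68 − 1.85·5 = 12.43
ŷ(7) = 12.43 + 1.85·7 = 25.38
residual = y − ŷ = 25.9 − 25.38 = 0.52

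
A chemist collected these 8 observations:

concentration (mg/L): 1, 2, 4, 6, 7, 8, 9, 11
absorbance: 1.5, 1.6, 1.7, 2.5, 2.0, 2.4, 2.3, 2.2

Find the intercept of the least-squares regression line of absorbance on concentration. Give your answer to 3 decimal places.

n = 8, Σx = 48, Σy = 16.2, Σxy = 104.6, Σx² = 372
Sxx = Σx² − (Σx)²/n = 372 − 288 = 84
Sxy = Σxy − (Σx)(Σy)/n = 104.6 − 97.2 = 7.4
b = Sxy/Sxx = 7.4/84 = 0.088095
a = ȳ − b·x̄ = 2.025 − 0.088095·6 = 1.496429

1.496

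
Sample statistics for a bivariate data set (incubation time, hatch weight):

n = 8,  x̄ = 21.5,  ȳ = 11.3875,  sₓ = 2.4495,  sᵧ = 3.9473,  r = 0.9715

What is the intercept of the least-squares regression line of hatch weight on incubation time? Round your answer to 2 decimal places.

-22.27

b = r · sᵧ/sₓ = 0.9715 · 3.9473/2.4495 = 1.565545
a = ȳ − b·x̄ = 11.3875 − 1.565545·21.5 = -22.271713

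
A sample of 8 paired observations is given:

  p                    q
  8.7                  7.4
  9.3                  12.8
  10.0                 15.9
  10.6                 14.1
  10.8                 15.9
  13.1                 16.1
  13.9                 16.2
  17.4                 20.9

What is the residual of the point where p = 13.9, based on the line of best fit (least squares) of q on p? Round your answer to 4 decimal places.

n = 8, Σx = 93.8, Σy = 119.3, Σxy = 1463.35, Σx² = 1158.76
Sxx = Σx² − (Σx)²/n = 1158.76 − 1099.805 = 58.955
Sxy = Σxy − (Σx)(Σy)/n = 1463.35 − 1398.7925 = 64.5575
b = Sxy/Sxx = 64.5575/58.955 = 1.095030
a = ȳ − b·x̄ = 14.9125 − 1.095030·11.725 = 2.073272
ŷ(13.9) = 2.073272 + 1.095030·13.9 = 17.294190
residual = y − ŷ = 16.2 − 17.294190 = -1.094190

-1.0942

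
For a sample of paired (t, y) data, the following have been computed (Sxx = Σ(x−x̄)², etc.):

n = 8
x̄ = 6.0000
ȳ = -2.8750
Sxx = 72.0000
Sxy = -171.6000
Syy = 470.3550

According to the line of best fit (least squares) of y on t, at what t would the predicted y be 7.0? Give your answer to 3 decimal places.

b = Sxy/Sxx = -171.6/72 = -2.383333
a = ȳ − b·x̄ = -2.875 − (-2.383333)·6 = 11.425
Set a + b·x = 7.0: x = (7.0 − 11.425) / (-2.383333) = 1.856643

1.857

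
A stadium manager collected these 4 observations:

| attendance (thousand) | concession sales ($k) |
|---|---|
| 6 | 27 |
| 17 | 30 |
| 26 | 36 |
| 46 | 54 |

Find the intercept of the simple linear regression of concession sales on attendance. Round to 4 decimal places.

20.1740

n = 4, Σx = 95, Σy = 147, Σxy = 4092, Σx² = 3117
Sxx = Σx² − (Σx)²/n = 3117 − 2256.25 = 860.75
Sxy = Σxy − (Σx)(Σy)/n = 4092 − 3491.25 = 600.75
b = Sxy/Sxx = 600.75/860.75 = 0.697938
a = ȳ − b·x̄ = 36.75 − 0.697938·23.75 = 20.173976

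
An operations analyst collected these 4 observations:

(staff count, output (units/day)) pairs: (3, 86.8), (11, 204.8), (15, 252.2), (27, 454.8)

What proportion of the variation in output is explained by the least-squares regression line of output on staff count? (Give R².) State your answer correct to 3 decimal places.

0.997

n = 4, Σx = 56, Σy = 998.6, Σxy = 18575.8, Σx² = 1084, Σy² = 319925.16
Sxx = Σx² − (Σx)²/n = 1084 − 784 = 300
Sxy = Σxy − (Σx)(Σy)/n = 18575.8 − 13980.4 = 4595.4
Syy = Σy² − (Σy)²/n = 319925.16 − 249300.49 = 70624.67
R² = Sxy²/(Sxx·Syy) = (4595.4)²/(300·70624.67) = 0.996710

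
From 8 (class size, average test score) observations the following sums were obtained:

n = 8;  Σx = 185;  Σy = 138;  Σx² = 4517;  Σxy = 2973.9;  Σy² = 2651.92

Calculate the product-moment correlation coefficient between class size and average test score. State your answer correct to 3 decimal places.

Sxx = Σx² − (Σx)²/n = 4517 − 4278.125 = 238.875
Sxy = Σxy − (Σx)(Σy)/n = 2973.9 − 3191.25 = -217.35
Syy = Σy² − (Σy)²/n = 2651.92 − 2380.5 = 271.42
r = Sxy/√(Sxx·Syy) = -217.35/√(64835.4525) = -217.35/254.628067 = -0.853598

-0.854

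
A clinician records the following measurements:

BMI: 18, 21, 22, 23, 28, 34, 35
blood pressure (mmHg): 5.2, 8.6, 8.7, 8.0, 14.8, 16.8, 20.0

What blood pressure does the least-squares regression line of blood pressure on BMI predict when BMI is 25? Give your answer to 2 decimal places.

n = 7, Σx = 181, Σy = 82.1, Σxy = 2335.2, Σx² = 4943
Sxx = Σx² − (Σx)²/n = 4943 − 4680.142857 = 262.857143
Sxy = Σxy − (Σx)(Σy)/n = 2335.2 − 2122.871429 = 212.328571
b = Sxy/Sxx = 212.328571/262.857143 = 0.807772
a = ȳ − b·x̄ = 11.728571 − 0.807772·25.857143 = -9.158098
ŷ(25) = a + b·25 = -9.158098 + 0.807772·25 = 11.036196

11.04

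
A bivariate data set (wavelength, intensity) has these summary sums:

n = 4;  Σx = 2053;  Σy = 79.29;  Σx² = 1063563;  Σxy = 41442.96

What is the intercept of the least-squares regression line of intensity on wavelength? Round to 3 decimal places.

Sxx = Σx² − (Σx)²/n = 1063563 − 1053702.25 = 9860.75
Sxy = Σxy − (Σx)(Σy)/n = 41442.96 − 40695.5925 = 747.3675
b = Sxy/Sxx = 747.3675/9860.75 = 0.075792
a = ȳ − b·x̄ = 19.8225 − 0.075792·513.25 = -19.077824

-19.078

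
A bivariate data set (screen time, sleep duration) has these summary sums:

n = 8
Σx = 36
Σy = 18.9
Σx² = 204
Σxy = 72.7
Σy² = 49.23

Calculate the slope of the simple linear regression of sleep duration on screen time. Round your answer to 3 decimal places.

Sxx = Σx² − (Σx)²/n = 204 − 162 = 42
Sxy = Σxy − (Σx)(Σy)/n = 72.7 − 85.05 = -12.35
b = Sxy/Sxx = -12.35/42 = -0.294048

-0.294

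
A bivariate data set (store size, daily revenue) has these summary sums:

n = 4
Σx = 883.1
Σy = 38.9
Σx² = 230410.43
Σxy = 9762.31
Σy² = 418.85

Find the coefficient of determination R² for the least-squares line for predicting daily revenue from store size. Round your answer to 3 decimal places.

0.959

Sxx = Σx² − (Σx)²/n = 230410.43 − 194966.4025 = 35444.0275
Sxy = Σxy − (Σx)(Σy)/n = 9762.31 − 8588.1475 = 1174.1625
Syy = Σy² − (Σy)²/n = 418.85 − 378.3025 = 40.5475
R² = Sxy²/(Sxx·Syy) = (1174.1625)²/(35444.0275·40.5475) = 0.959289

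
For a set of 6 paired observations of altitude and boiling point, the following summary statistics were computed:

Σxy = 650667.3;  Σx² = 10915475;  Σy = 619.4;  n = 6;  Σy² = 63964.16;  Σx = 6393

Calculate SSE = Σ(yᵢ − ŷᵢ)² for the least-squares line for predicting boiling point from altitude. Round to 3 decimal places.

0.342

Sxx = Σx² − (Σx)²/n = 10915475 − 6811741.5 = 4103733.5
Sxy = Σxy − (Σx)(Σy)/n = 650667.3 − 659970.7 = -9303.4
Syy = Σy² − (Σy)²/n = 63964.16 − 63942.726667 = 21.433333
b = Sxy/Sxx = -9303.4/4103733.5 = -0.002267
SSE = Syy − b·Sxy = 21.433333 − (-0.002267)·(-9303.4) = 0.341990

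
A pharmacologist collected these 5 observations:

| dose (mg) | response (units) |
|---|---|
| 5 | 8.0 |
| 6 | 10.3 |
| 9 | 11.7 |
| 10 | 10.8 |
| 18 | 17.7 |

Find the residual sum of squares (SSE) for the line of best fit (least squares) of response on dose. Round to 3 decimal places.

n = 5, Σx = 48, Σy = 58.5, Σxy = 633.7, Σx² = 566, Σy² = 736.91
Sxx = Σx² − (Σx)²/n = 566 − 460.8 = 105.2
Sxy = Σxy − (Σx)(Σy)/n = 633.7 − 561.6 = 72.1
Syy = Σy² − (Σy)²/n = 736.91 − 684.45 = 52.46
b = Sxy/Sxx = 72.1/105.2 = 0.685361
SSE = Syy − b·Sxy = 52.46 − 0.685361·72.1 = 3.045456

3.045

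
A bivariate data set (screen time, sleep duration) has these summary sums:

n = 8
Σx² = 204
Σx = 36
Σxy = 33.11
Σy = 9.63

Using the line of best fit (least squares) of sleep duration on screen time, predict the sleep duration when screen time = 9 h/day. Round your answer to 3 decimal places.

0.108

Sxx = Σx² − (Σx)²/n = 204 − 162 = 42
Sxy = Σxy − (Σx)(Σy)/n = 33.11 − 43.335 = -10.225
b = Sxy/Sxx = -10.225/42 = -0.243452
a = ȳ − b·x̄ = 1.20375 − (-0.243452)·4.5 = 2.299286
ŷ(9) = a + b·9 = 2.299286 + (-0.243452)·9 = 0.108214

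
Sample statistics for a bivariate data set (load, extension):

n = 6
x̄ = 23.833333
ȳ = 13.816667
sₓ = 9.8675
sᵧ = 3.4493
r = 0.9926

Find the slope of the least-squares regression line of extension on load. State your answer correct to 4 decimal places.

b = r · sᵧ/sₓ = 0.9926 · 3.4493/9.8675 = 0.346975

0.3470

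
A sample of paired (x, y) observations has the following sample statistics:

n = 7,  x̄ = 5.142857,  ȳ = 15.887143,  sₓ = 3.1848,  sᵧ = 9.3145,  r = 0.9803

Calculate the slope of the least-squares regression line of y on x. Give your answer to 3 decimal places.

b = r · sᵧ/sₓ = 0.9803 · 9.3145/3.1848 = 2.867057

2.867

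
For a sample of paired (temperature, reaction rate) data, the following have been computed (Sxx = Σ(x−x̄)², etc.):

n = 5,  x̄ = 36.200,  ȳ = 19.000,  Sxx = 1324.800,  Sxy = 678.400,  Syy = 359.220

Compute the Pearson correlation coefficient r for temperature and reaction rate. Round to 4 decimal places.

0.9834

r = Sxy/√(Sxx·Syy) = 678.4/√(475894.656) = 678.4/689.851184 = 0.983401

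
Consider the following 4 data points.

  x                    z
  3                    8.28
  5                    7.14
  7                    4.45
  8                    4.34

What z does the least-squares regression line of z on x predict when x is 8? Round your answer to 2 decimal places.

n = 4, Σx = 23, Σy = 24.21, Σxy = 126.41, Σx² = 147
Sxx = Σx² − (Σx)²/n = 147 − 132.25 = 14.75
Sxy = Σxy − (Σx)(Σy)/n = 126.41 − 139.2075 = -12.7975
b = Sxy/Sxx = -12.7975/14.75 = -0.867627
a = ȳ − b·x̄ = 6.0525 − (-0.867627)·5.75 = 11.041356
ŷ(8) = a + b·8 = 11.041356 + (-0.867627)·8 = 4.100339

4.10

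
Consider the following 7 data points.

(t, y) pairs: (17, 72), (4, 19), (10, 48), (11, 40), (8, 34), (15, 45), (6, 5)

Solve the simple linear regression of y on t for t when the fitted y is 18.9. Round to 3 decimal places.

5.528

n = 7, Σx = 71, Σy = 263, Σxy = 3197, Σx² = 851
Sxx = Σx² − (Σx)²/n = 851 − 720.142857 = 130.857143
Sxy = Σxy − (Σx)(Σy)/n = 3197 − 2667.571429 = 529.428571
b = Sxy/Sxx = 529.428571/130.857143 = 4.045852
a = ȳ − b·x̄ = 37.571429 − 4.045852·10.142857 = -3.465066
Set a + b·x = 18.9: x = (18.9 − (-3.465066)) / 4.045852 = 5.527901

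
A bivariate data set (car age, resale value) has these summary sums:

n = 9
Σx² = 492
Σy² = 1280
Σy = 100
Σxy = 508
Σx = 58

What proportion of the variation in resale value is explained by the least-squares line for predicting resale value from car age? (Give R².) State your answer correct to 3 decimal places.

Sxx = Σx² − (Σx)²/n = 492 − 373.777778 = 118.222222
Sxy = Σxy − (Σx)(Σy)/n = 508 − 644.444444 = -136.444444
Syy = Σy² − (Σy)²/n = 1280 − 1111.111111 = 168.888889
R² = Sxy²/(Sxx·Syy) = (-136.444444)²/(118.222222·168.888889) = 0.932420

0.932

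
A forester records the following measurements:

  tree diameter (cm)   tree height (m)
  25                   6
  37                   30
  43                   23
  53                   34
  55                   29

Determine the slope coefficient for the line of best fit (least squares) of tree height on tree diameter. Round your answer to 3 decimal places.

0.744

n = 5, Σx = 213, Σy = 122, Σxy = 5646, Σx² = 9677
Sxx = Σx² − (Σx)²/n = 9677 − 9073.8 = 603.2
Sxy = Σxy − (Σx)(Σy)/n = 5646 − 5197.2 = 448.8
b = Sxy/Sxx = 448.8/603.2 = 0.744032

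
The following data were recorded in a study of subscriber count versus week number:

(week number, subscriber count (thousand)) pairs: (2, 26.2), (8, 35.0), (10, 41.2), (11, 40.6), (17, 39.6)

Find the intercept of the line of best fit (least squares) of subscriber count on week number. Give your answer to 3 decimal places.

27.408

n = 5, Σx = 48, Σy = 182.6, Σxy = 1864.2, Σx² = 578
Sxx = Σx² − (Σx)²/n = 578 − 460.8 = 117.2
Sxy = Σxy − (Σx)(Σy)/n = 1864.2 − 1752.96 = 111.24
b = Sxy/Sxx = 111.24/117.2 = 0.949147
a = ȳ − b·x̄ = 36.52 − 0.949147·9.6 = 27.408191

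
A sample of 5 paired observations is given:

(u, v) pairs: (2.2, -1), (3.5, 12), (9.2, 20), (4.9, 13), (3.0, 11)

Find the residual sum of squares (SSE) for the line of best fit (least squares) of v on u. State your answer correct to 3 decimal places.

72.126

n = 5, Σx = 22.8, Σy = 55, Σxy = 320.5, Σx² = 134.74, Σy² = 835
Sxx = Σx² − (Σx)²/n = 134.74 − 103.968 = 30.772
Sxy = Σxy − (Σx)(Σy)/n = 320.5 − 250.8 = 69.7
Syy = Σy² − (Σy)²/n = 835 − 605 = 230
b = Sxy/Sxx = 69.7/30.772 = 2.265046
SSE = Syy − b·Sxy = 230 − 2.265046·69.7 = 72.126284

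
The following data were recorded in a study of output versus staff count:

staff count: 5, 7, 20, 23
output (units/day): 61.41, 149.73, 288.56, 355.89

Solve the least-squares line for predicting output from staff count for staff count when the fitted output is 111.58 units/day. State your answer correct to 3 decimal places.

6.633

n = 4, Σx = 55, Σy = 855.59, Σxy = 15311.83, Σx² = 1003
Sxx = Σx² − (Σx)²/n = 1003 − 756.25 = 246.75
Sxy = Σxy − (Σx)(Σy)/n = 15311.83 − 11764.3625 = 3547.4675
b = Sxy/Sxx = 3547.4675/246.75 = 14.376768
a = ȳ − b·x̄ = 213.8975 − 14.376768·13.75 = 16.216940
Set a + b·x = 111.58: x = (111.58 − 16.216940) / 14.376768 = 6.633136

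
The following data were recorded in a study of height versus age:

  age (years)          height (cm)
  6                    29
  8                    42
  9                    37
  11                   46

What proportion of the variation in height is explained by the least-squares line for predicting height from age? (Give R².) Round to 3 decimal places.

n = 4, Σx = 34, Σy = 154, Σxy = 1349, Σx² = 302, Σy² = 6090
Sxx = Σx² − (Σx)²/n = 302 − 289 = 13
Sxy = Σxy − (Σx)(Σy)/n = 1349 − 1309 = 40
Syy = Σy² − (Σy)²/n = 6090 − 5929 = 161
R² = Sxy²/(Sxx·Syy) = (40)²/(13·161) = 0.764453

0.764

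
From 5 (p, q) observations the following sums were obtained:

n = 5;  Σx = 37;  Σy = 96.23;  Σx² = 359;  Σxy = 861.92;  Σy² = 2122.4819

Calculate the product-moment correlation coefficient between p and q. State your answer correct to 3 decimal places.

0.987

Sxx = Σx² − (Σx)²/n = 359 − 273.8 = 85.2
Sxy = Σxy − (Σx)(Σy)/n = 861.92 − 712.102 = 149.818
Syy = Σy² − (Σy)²/n = 2122.4819 − 1852.04258 = 270.43932
r = Sxy/√(Sxx·Syy) = 149.818/√(23041.430064) = 149.818/151.794038 = 0.986982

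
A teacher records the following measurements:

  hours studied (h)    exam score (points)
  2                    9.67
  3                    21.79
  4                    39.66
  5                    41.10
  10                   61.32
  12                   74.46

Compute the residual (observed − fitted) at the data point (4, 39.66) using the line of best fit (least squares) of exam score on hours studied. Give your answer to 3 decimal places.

n = 6, Σx = 36, Σy = 248, Σxy = 1955.57, Σx² = 298
Sxx = Σx² − (Σx)²/n = 298 − 216 = 82
Sxy = Σxy − (Σx)(Σy)/n = 1955.57 − 1488 = 467.57
b = Sxy/Sxx = 467.57/82 = 5.702073
a = ȳ − b·x̄ = 41.333333 − 5.702073·6 = 7.120894
ŷ(4) = 7.120894 + 5.702073·4 = 29.929187
residual = y − ŷ = 39.66 − 29.929187 = 9.730813

9.731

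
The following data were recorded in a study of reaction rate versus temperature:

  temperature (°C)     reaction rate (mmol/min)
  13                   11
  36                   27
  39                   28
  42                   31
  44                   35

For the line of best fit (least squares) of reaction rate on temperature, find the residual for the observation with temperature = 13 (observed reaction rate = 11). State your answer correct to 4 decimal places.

0.3383

n = 5, Σx = 174, Σy = 132, Σxy = 5049, Σx² = 6686
Sxx = Σx² − (Σx)²/n = 6686 − 6055.2 = 630.8
Sxy = Σxy − (Σx)(Σy)/n = 5049 − 4593.6 = 455.4
b = Sxy/Sxx = 455.4/630.8 = 0.721940
a = ȳ − b·x̄ = 26.4 − 0.721940·34.8 = 1.276474
ŷ(13) = 1.276474 + 0.721940·13 = 10.661699
residual = y − ŷ = 11 − 10.661699 = 0.338301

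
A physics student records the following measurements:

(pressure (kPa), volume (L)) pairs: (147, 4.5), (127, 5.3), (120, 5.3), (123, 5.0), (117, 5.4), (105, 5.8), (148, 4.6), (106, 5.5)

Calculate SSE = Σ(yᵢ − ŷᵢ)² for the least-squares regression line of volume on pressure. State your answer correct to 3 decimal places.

0.130

n = 8, Σx = 993, Σy = 41.4, Σxy = 5090.2, Σx² = 125121, Σy² = 215.64
Sxx = Σx² − (Σx)²/n = 125121 − 123256.125 = 1864.875
Sxy = Σxy − (Σx)(Σy)/n = 5090.2 − 5138.775 = -48.575
Syy = Σy² − (Σy)²/n = 215.64 − 214.245 = 1.395
b = Sxy/Sxx = -48.575/1864.875 = -0.026047
SSE = Syy − b·Sxy = 1.395 − (-0.026047)·(-48.575) = 0.129751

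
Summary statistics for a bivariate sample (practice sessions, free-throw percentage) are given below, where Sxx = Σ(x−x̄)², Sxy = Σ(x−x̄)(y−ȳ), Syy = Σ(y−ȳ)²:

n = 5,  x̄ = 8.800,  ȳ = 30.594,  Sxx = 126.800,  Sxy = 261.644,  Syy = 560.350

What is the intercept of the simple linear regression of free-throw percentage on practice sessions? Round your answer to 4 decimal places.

12.4357

b = Sxy/Sxx = 261.644/126.8 = 2.063438
a = ȳ − b·x̄ = 30.594 − 2.063438·8.8 = 12.435741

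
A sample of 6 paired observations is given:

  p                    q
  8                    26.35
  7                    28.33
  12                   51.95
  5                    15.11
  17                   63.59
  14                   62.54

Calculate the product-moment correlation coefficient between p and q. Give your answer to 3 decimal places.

0.973

n = 6, Σx = 63, Σy = 247.87, Σxy = 3064.65, Σx² = 767, Σy² = 12378.9657
Sxx = Σx² − (Σx)²/n = 767 − 661.5 = 105.5
Sxy = Σxy − (Σx)(Σy)/n = 3064.65 − 2602.635 = 462.015
Syy = Σy² − (Σy)²/n = 12378.9657 − 10239.922817 = 2139.042883
r = Sxy/√(Sxx·Syy) = 462.015/√(225669.024192) = 462.015/475.046339 = 0.972568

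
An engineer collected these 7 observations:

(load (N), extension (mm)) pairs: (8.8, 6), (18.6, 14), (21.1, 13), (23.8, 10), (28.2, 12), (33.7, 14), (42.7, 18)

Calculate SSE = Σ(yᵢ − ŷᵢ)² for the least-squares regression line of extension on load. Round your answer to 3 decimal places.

24.853

n = 7, Σx = 176.9, Σy = 87, Σxy = 2404.3, Σx² = 5189.27, Σy² = 1165
Sxx = Σx² − (Σx)²/n = 5189.27 − 4470.515714 = 718.754286
Sxy = Σxy − (Σx)(Σy)/n = 2404.3 − 2198.614286 = 205.685714
Syy = Σy² − (Σy)²/n = 1165 − 1081.285714 = 83.714286
b = Sxy/Sxx = 205.685714/718.754286 = 0.286170
SSE = Syy − b·Sxy = 83.714286 − 0.286170·205.685714 = 24.853262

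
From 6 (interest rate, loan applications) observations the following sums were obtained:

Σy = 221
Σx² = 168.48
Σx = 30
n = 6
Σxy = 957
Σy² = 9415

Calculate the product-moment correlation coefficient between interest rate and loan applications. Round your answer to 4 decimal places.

-0.9642

Sxx = Σx² − (Σx)²/n = 168.48 − 150 = 18.48
Sxy = Σxy − (Σx)(Σy)/n = 957 − 1105 = -148
Syy = Σy² − (Σy)²/n = 9415 − 8140.166667 = 1274.833333
r = Sxy/√(Sxx·Syy) = -148/√(23558.92) = -148/153.489153 = -0.964238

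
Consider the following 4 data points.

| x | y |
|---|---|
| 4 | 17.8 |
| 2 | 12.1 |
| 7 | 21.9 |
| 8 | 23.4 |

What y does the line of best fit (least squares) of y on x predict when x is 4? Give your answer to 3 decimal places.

n = 4, Σx = 21, Σy = 75.2, Σxy = 435.9, Σx² = 133
Sxx = Σx² − (Σx)²/n = 133 − 110.25 = 22.75
Sxy = Σxy − (Σx)(Σy)/n = 435.9 − 394.8 = 41.1
b = Sxy/Sxx = 41.1/22.75 = 1.806593
a = ȳ − b·x̄ = 18.8 − 1.806593·5.25 = 9.315385
ŷ(4) = a + b·4 = 9.315385 + 1.806593·4 = 16.541758

16.542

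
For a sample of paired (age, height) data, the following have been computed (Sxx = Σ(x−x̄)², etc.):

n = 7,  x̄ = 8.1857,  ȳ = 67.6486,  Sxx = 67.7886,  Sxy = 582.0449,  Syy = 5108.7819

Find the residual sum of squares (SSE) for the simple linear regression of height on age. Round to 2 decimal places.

b = Sxy/Sxx = 582.0449/67.7886 = 8.586177
SSE = Syy − b·Sxy = 5108.7819 − 8.586177·582.0449 = 111.241523

111.24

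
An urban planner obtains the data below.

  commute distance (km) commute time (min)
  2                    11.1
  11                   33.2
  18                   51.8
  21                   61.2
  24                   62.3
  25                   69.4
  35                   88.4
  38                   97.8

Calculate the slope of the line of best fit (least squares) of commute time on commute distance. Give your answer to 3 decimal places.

n = 8, Σx = 174, Σy = 475.2, Σxy = 12645.6, Σx² = 4760
Sxx = Σx² − (Σx)²/n = 4760 − 3784.5 = 975.5
Sxy = Σxy − (Σx)(Σy)/n = 12645.6 − 10335.6 = 2310
b = Sxy/Sxx = 2310/975.5 = 2.368016

2.368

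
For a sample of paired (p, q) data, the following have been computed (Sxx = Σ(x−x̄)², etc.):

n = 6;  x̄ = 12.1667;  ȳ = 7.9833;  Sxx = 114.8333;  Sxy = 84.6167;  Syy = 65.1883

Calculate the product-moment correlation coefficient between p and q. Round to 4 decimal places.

r = Sxy/√(Sxx·Syy) = 84.6167/√(7485.787610) = 84.6167/86.520446 = 0.977997

0.9780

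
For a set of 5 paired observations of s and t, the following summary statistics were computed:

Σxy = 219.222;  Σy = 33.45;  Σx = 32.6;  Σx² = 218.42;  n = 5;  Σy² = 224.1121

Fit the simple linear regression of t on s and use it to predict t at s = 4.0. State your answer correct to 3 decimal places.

6.206

Sxx = Σx² − (Σx)²/n = 218.42 − 212.552 = 5.868
Sxy = Σxy − (Σx)(Σy)/n = 219.222 − 218.094 = 1.128
b = Sxy/Sxx = 1.128/5.868 = 0.192229
a = ȳ − b·x̄ = 6.69 − 0.192229·6.52 = 5.436667
ŷ(4.0) = a + b·4.0 = 5.436667 + 0.192229·4 = 6.205583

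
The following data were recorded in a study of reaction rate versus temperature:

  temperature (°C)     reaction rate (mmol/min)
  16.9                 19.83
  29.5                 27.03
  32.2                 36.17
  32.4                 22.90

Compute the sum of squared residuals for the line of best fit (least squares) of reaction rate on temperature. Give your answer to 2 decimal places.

n = 4, Σx = 111, Σy = 105.93, Σxy = 3039.146, Σx² = 3242.46, Σy² = 2956.5287
Sxx = Σx² − (Σx)²/n = 3242.46 − 3080.25 = 162.21
Sxy = Σxy − (Σx)(Σy)/n = 3039.146 − 2939.5575 = 99.5885
Syy = Σy² − (Σy)²/n = 2956.5287 − 2805.291225 = 151.237475
b = Sxy/Sxx = 99.5885/162.21 = 0.613948
SSE = Syy − b·Sxy = 151.237475 − 0.613948·99.5885 = 90.095318

90.10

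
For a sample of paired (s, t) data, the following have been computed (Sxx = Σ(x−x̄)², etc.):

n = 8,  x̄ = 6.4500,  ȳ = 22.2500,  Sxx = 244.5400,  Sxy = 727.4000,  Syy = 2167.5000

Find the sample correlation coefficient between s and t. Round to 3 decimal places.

r = Sxy/√(Sxx·Syy) = 727.4/√(530040.45) = 727.4/728.038770 = 0.999123

0.999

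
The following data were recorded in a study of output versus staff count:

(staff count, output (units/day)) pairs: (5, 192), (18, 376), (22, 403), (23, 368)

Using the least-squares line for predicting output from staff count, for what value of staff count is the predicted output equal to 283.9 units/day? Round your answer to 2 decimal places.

n = 4, Σx = 68, Σy = 1339, Σxy = 25058, Σx² = 1362
Sxx = Σx² − (Σx)²/n = 1362 − 1156 = 206
Sxy = Σxy − (Σx)(Σy)/n = 25058 − 22763 = 2295
b = Sxy/Sxx = 2295/206 = 11.140777
a = ȳ − b·x̄ = 334.75 − 11.140777·17 = 145.356796
Set a + b·x = 283.9: x = (283.9 − 145.356796) / 11.140777 = 12.435686

12.44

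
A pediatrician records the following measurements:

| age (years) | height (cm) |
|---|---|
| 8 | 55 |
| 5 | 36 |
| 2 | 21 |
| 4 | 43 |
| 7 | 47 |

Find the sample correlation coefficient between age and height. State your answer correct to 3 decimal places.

n = 5, Σx = 26, Σy = 202, Σxy = 1163, Σx² = 158, Σy² = 8820
Sxx = Σx² − (Σx)²/n = 158 − 135.2 = 22.8
Sxy = Σxy − (Σx)(Σy)/n = 1163 − 1050.4 = 112.6
Syy = Σy² − (Σy)²/n = 8820 − 8160.8 = 659.2
r = Sxy/√(Sxx·Syy) = 112.6/√(15029.76) = 112.6/122.595922 = 0.918464

0.918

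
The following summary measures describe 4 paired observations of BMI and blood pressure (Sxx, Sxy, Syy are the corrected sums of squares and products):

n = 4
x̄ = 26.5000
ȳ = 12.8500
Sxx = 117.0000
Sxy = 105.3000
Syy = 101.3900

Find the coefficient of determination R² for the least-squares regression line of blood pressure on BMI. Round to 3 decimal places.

R² = Sxy²/(Sxx·Syy) = (105.3)²/(117·101.39) = 0.934708

0.935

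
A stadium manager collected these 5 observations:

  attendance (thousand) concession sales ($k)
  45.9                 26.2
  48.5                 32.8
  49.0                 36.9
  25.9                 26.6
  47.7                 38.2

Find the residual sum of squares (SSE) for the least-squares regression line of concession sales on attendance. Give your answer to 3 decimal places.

76.627

n = 5, Σx = 217, Σy = 160.7, Σxy = 7112.56, Σx² = 9806.16, Σy² = 5290.69
Sxx = Σx² − (Σx)²/n = 9806.16 − 9417.8 = 388.36
Sxy = Σxy − (Σx)(Σy)/n = 7112.56 − 6974.38 = 138.18
Syy = Σy² − (Σy)²/n = 5290.69 − 5164.898 = 125.792
b = Sxy/Sxx = 138.18/388.36 = 0.355804
SSE = Syy − b·Sxy = 125.792 − 0.355804·138.18 = 76.627018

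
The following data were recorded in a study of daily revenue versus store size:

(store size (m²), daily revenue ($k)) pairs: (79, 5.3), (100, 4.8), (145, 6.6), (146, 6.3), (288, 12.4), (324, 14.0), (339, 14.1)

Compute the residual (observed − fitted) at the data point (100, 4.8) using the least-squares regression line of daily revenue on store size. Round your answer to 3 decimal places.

n = 7, Σx = 1421, Σy = 63.5, Σxy = 15662.6, Σx² = 361423
Sxx = Σx² − (Σx)²/n = 361423 − 288463 = 72960
Sxy = Σxy − (Σx)(Σy)/n = 15662.6 − 12890.5 = 2772.1
b = Sxy/Sxx = 2772.1/72960 = 0.037995
a = ȳ − b·x̄ = 9.071429 − 0.037995·203 = 1.358486
ŷ(100) = 1.358486 + 0.037995·100 = 5.157965
residual = y − ŷ = 4.8 − 5.157965 = -0.357965

-0.358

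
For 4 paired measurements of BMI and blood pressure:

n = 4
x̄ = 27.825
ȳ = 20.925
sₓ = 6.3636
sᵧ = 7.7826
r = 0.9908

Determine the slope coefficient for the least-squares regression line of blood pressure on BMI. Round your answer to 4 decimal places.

1.2117

b = r · sᵧ/sₓ = 0.9908 · 7.7826/6.3636 = 1.211736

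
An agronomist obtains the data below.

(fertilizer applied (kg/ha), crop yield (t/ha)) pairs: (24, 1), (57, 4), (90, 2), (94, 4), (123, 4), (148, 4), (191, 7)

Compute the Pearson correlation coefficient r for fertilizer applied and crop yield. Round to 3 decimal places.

n = 7, Σx = 727, Σy = 26, Σxy = 3229, Σx² = 94275, Σy² = 118
Sxx = Σx² − (Σx)²/n = 94275 − 75504.142857 = 18770.857143
Sxy = Σxy − (Σx)(Σy)/n = 3229 − 2700.285714 = 528.714286
Syy = Σy² − (Σy)²/n = 118 − 96.571429 = 21.428571
r = Sxy/√(Sxx·Syy) = 528.714286/√(402232.653061) = 528.714286/634.218143 = 0.833647

0.834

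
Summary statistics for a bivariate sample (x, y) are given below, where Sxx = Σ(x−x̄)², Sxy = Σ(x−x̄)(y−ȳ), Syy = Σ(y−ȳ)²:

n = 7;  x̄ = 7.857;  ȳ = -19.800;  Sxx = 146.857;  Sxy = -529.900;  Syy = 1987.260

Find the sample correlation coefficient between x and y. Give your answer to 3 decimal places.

r = Sxy/√(Sxx·Syy) = -529.9/√(291843.04182) = -529.9/540.224992 = -0.980888

-0.981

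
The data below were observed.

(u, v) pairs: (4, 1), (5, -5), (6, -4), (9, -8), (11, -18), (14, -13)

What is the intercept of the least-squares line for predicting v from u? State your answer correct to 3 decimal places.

n = 6, Σx = 49, Σy = -47, Σxy = -497, Σx² = 475
Sxx = Σx² − (Σx)²/n = 475 − 400.166667 = 74.833333
Sxy = Σxy − (Σx)(Σy)/n = -497 − (-383.833333) = -113.166667
b = Sxy/Sxx = -113.166667/74.833333 = -1.512249
a = ȳ − b·x̄ = -7.833333 − (-1.512249)·8.166667 = 4.516704

4.517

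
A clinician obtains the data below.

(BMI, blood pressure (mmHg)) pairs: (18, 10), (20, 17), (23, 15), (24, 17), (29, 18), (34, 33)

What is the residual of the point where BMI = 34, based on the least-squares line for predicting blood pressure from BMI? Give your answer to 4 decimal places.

n = 6, Σx = 148, Σy = 110, Σxy = 2917, Σx² = 3826
Sxx = Σx² − (Σx)²/n = 3826 − 3650.666667 = 175.333333
Sxy = Σxy − (Σx)(Σy)/n = 2917 − 2713.333333 = 203.666667
b = Sxy/Sxx = 203.666667/175.333333 = 1.161597
a = ȳ − b·x̄ = 18.333333 − 1.161597·24.666667 = -10.319392
ŷ(34) = -10.319392 + 1.161597·34 = 29.174905
residual = y − ŷ = 33 − 29.174905 = 3.825095

3.8251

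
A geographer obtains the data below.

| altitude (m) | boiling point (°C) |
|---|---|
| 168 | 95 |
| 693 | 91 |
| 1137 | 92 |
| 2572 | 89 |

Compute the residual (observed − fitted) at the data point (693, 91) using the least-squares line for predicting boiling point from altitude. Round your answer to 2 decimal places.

-1.70

n = 4, Σx = 4570, Σy = 367, Σxy = 412535, Σx² = 8416426
Sxx = Σx² − (Σx)²/n = 8416426 − 5221225 = 3195201
Sxy = Σxy − (Σx)(Σy)/n = 412535 − 419297.5 = -6762.5
b = Sxy/Sxx = -6762.5/3195201 = -0.002116
a = ȳ − b·x̄ = 91.75 − (-0.002116)·1142.5 = 94.168050
ŷ(693) = 94.168050 + (-0.002116)·693 = 92.701347
residual = y − ŷ = 91 − 92.701347 = -1.701347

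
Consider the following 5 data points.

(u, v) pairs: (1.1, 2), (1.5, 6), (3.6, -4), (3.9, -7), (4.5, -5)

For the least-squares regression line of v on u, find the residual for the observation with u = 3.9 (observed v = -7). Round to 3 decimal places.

n = 5, Σx = 14.6, Σy = -8, Σxy = -53, Σx² = 51.88
Sxx = Σx² − (Σx)²/n = 51.88 − 42.632 = 9.248
Sxy = Σxy − (Σx)(Σy)/n = -53 − (-23.36) = -29.64
b = Sxy/Sxx = -29.64/9.248 = -3.205017
a = ȳ − b·x̄ = -1.6 − (-3.205017)·2.92 = 7.758651
ŷ(3.9) = 7.758651 + (-3.205017)·3.9 = -4.740917
residual = y − ŷ = -7 − (-4.740917) = -2.259083

-2.259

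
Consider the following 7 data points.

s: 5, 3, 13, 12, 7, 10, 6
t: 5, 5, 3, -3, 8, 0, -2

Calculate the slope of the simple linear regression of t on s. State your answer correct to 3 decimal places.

n = 7, Σx = 56, Σy = 16, Σxy = 87, Σx² = 532
Sxx = Σx² − (Σx)²/n = 532 − 448 = 84
Sxy = Σxy − (Σx)(Σy)/n = 87 − 128 = -41
b = Sxy/Sxx = -41/84 = -0.488095

-0.488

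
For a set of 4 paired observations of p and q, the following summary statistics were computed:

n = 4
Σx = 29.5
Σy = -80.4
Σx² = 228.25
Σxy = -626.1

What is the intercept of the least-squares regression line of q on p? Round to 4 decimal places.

2.7754

Sxx = Σx² − (Σx)²/n = 228.25 − 217.5625 = 10.6875
Sxy = Σxy − (Σx)(Σy)/n = -626.1 − (-592.95) = -33.15
b = Sxy/Sxx = -33.15/10.6875 = -3.101754
a = ȳ − b·x̄ = -20.1 − (-3.101754)·7.375 = 2.775439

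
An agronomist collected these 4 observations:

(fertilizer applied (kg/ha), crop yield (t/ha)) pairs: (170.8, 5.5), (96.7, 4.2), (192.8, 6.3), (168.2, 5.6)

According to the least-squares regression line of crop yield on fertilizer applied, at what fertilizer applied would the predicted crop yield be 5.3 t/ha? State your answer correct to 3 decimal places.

n = 4, Σx = 628.5, Σy = 21.6, Σxy = 3502.1, Σx² = 103986.61
Sxx = Σx² − (Σx)²/n = 103986.61 − 98753.0625 = 5233.5475
Sxy = Σxy − (Σx)(Σy)/n = 3502.1 − 3393.9 = 108.2
b = Sxy/Sxx = 108.2/5233.5475 = 0.020674
a = ȳ − b·x̄ = 5.4 − 0.020674·157.125 = 2.151549
Set a + b·x = 5.3: x = (5.3 − 2.151549) / 0.020674 = 152.288080

152.288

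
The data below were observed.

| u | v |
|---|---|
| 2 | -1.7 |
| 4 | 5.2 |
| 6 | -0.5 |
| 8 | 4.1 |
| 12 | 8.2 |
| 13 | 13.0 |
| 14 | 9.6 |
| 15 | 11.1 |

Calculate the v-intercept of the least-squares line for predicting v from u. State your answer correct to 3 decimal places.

-2.729

n = 8, Σx = 74, Σy = 49, Σxy = 615.5, Σx² = 854
Sxx = Σx² − (Σx)²/n = 854 − 684.5 = 169.5
Sxy = Σxy − (Σx)(Σy)/n = 615.5 − 453.25 = 162.25
b = Sxy/Sxx = 162.25/169.5 = 0.957227
a = ȳ − b·x̄ = 6.125 − 0.957227·9.25 = -2.729351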